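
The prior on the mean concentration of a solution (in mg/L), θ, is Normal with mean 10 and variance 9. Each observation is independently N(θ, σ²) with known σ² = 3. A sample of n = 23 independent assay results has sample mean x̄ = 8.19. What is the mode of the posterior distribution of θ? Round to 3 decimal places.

n = 23, x̄ = 8.19.
For a Normal prior and Normal likelihood with known variance, the posterior is Normal; its mode equals its mean, the precision-weighted average.
Prior precision 1/σ₀² = 1/9; data precision n/σ² = 23/3.
θ̂ = ((1/9)·10 + (23/3)·8.19) / (1/9 + 23/3) = (57511/900)/(70/9) = 57511/7000 ≈ 8.216.

θ̂_MAP = 8.216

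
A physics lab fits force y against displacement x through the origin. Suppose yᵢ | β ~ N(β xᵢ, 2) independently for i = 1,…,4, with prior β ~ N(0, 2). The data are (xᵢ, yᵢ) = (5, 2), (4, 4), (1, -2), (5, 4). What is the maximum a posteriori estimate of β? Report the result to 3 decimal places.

β̂_MAP = 0.647

log p(β | y) = −Σ(yᵢ − βxᵢ)²/(2·2) − β²/(2·2) + const.
Setting the derivative to zero: Σxᵢ(yᵢ − βxᵢ)/2 − β/2 = 0, so β = Σxᵢyᵢ / (Σxᵢ² + σ²/τ²).
Σxᵢyᵢ = 5·2 + 4·4 + 1·(-2) + 5·4 = 44; Σxᵢ² = 67; σ²/τ² = 1.
β̂_MAP = 44 / (67 + 1) = 44/68 ≈ 0.647.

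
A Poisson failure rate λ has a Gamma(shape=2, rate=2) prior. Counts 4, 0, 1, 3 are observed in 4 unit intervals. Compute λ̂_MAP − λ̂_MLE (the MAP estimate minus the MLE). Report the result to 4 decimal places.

Σxᵢ = 8. Posterior is Gamma(10, 6); MAP = (10−1)/6 = 9/6 ≈ 1.50000.
MLE = x̄ = 8/4 ≈ 2.00000.
Difference = 9/6 − 8/4 = -1/2 ≈ -0.5000.

MAP − MLE = -0.5000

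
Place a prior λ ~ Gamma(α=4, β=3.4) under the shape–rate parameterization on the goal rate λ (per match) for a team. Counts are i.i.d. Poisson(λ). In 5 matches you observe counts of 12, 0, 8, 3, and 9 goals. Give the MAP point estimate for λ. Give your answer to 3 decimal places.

λ̂_MAP = 4.167

Σxᵢ = 12+0+8+3+9 = 32, with n = 5.
Posterior ∝ λ^3e^(−3.4λ) · λ^32e^(−5λ) = λ^35e^(−8.4λ), i.e. Gamma(shape=36, rate=8.4).
The mode of a Gamma(a, b) with a ≥ 1 (shape–rate) is (a−1)/b = 35/8.4 ≈ 4.167.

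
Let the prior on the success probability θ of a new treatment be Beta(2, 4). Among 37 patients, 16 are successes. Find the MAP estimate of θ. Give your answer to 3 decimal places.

Prior: Beta(2, 4).
Data: 16 successes in 37 trials. The binomial likelihood contributes θ^16(1−θ)^21, so the posterior is Beta(2+16, 4+21) = Beta(18, 25).
For Beta(a, b) with a, b > 1 the mode is (a−1)/(a+b−2) = 17/41 ≈ 0.415.

θ̂_MAP = 0.415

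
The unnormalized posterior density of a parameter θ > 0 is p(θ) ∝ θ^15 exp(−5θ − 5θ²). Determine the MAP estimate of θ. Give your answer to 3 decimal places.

ℓ'(θ) = 15/θ − 5 − 10θ. Setting this to zero and multiplying by θ: 10θ² + 5θ − 15 = 0.
θ = (−5 + √(5² + 4·10·15)) / (2·10) = (−5 + √625) / 20 = (−5 + 25)/20 = 1.
ℓ''(θ) = −15/θ² − 10 < 0, confirming a maximum.

θ̂_MAP = 1.000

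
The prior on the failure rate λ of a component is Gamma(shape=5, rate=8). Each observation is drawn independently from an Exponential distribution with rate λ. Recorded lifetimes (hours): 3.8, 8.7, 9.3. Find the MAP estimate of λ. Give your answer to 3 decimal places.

The Exponential(rate=λ) likelihood is ∝ λ^n e^(−λΣtᵢ). Here n = 3 and Σtᵢ = 3.8 + 8.7 + 9.3 = 21.8.
Posterior ∝ λ^4e^(−8λ) · λ^3e^(−21.8λ) = λ^7e^(−29.8λ), i.e. Gamma(8, 29.8).
Mode = (a−1)/b = 7/29.8 ≈ 0.235.

λ̂_MAP = 0.235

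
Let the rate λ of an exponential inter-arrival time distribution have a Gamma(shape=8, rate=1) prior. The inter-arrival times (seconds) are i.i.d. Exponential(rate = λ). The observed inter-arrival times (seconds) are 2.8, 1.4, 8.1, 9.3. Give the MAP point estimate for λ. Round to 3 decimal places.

λ̂_MAP = 0.487

The Exponential(rate=λ) likelihood is ∝ λ^n e^(−λΣtᵢ). Here n = 4 and Σtᵢ = 2.8 + 1.4 + 8.1 + 9.3 = 21.6.
Posterior ∝ λ^7e^(−1λ) · λ^4e^(−21.6λ) = λ^11e^(−22.6λ), i.e. Gamma(12, 22.6).
Mode = (a−1)/b = 11/22.6 ≈ 0.487.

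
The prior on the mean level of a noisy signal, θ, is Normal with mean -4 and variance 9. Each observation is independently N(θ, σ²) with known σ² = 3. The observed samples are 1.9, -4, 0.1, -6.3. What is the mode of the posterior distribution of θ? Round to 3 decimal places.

n = 4; x̄ = (1.9 + (-4) + 0.1 + (-6.3))/4 = -8.3/4 = -2.075.
For a Normal prior and Normal likelihood with known variance, the posterior is Normal; its mode equals its mean, the precision-weighted average.
Prior precision 1/σ₀² = 1/9; data precision n/σ² = 4/3.
θ̂ = ((1/9)·(-4) + (4/3)·(-2.075)) / (1/9 + 4/3) = (-289/90)/(13/9) = -289/130 ≈ -2.223.

θ̂_MAP = -2.223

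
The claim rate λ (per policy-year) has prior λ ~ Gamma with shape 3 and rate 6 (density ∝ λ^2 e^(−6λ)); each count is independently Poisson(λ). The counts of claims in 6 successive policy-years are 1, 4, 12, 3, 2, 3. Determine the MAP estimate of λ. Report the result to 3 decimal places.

λ̂_MAP = 2.250

Σxᵢ = 1+4+12+3+2+3 = 25, with n = 6.
Posterior ∝ λ^2e^(−6λ) · λ^25e^(−6λ) = λ^27e^(−12λ), i.e. Gamma(shape=28, rate=12).
The mode of a Gamma(a, b) with a ≥ 1 (shape–rate) is (a−1)/b = 27/12 ≈ 2.250.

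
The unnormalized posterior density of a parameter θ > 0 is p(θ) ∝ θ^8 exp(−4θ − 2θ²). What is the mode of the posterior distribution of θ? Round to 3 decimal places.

θ̂_MAP = 1.000

ℓ'(θ) = 8/θ − 4 − 4θ. Setting this to zero and multiplying by θ: 4θ² + 4θ − 8 = 0.
θ = (−4 + √(4² + 4·4·8)) / (2·4) = (−4 + √144) / 8 = (−4 + 12)/8 = 1.
ℓ''(θ) = −8/θ² − 4 < 0, confirming a maximum.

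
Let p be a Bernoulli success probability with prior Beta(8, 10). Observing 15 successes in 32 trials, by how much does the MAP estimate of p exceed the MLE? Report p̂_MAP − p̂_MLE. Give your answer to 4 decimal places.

MAP − MLE = -0.0104

Posterior is Beta(23, 27); MAP = (23−1)/(50−2) = 22/48 ≈ 0.45833.
MLE ignores the prior: p̂_MLE = k/n = 15/32 ≈ 0.46875.
Difference = 22/48 − 15/32 = -1/96 ≈ -0.0104.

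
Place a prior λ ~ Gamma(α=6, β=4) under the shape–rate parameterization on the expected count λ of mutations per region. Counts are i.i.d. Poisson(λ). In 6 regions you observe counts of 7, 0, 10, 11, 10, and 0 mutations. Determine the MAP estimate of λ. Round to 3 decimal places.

Σxᵢ = 7+0+10+11+10+0 = 38, with n = 6.
Posterior ∝ λ^5e^(−4λ) · λ^38e^(−6λ) = λ^43e^(−10λ), i.e. Gamma(shape=44, rate=10).
The mode of a Gamma(a, b) with a ≥ 1 (shape–rate) is (a−1)/b = 43/10 ≈ 4.300.

λ̂_MAP = 4.300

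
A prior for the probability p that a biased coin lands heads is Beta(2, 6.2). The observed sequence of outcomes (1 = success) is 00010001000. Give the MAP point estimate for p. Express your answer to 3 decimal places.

Prior: Beta(2, 6.2).
Data: 2 successes in 11 trials (from the sequence). The binomial likelihood contributes p^2(1−p)^9, so the posterior is Beta(2+2, 6.2+9) = Beta(4, 15.2).
For Beta(a, b) with a, b > 1 the mode is (a−1)/(a+b−2) = 3/17.2 ≈ 0.174.

p̂_MAP = 0.174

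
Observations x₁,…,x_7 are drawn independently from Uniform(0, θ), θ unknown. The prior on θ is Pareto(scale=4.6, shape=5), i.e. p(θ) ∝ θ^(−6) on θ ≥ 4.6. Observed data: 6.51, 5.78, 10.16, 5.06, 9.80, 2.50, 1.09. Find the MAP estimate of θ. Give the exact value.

The Uniform(0, θ) likelihood is θ^(−n) for θ ≥ max(xᵢ), zero otherwise. Here max(xᵢ) = 10.16.
Posterior ∝ θ^(−6) · θ^(−7) = θ^(−13) on θ ≥ max(4.6, 10.16) = 10.16.
This density is strictly decreasing in θ, so the posterior mode lies at the lower boundary of the support.

θ̂_MAP = 10.16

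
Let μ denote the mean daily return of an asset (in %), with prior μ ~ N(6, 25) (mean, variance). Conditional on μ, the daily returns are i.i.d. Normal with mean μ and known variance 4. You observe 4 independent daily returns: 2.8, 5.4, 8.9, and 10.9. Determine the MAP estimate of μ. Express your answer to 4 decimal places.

n = 4; x̄ = (2.8 + 5.4 + 8.9 + 10.9)/4 = 28/4 = 7.
For a Normal prior and Normal likelihood with known variance, the posterior is Normal; its mode equals its mean, the precision-weighted average.
Prior precision 1/σ₀² = 1/25 = 0.04; data precision n/σ² = 4/4 = 1.
μ̂ = (0.04·6 + 1·7) / (0.04 + 1) = 7.24/1.04 = 181/26 ≈ 6.9615.

μ̂_MAP = 6.9615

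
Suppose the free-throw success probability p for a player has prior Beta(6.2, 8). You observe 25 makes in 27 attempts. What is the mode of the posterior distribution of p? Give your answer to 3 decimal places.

p̂_MAP = 0.770

Prior: Beta(6.2, 8).
Data: 25 successes in 27 trials. The binomial likelihood contributes p^25(1−p)^2, so the posterior is Beta(6.2+25, 8+2) = Beta(31.2, 10).
For Beta(a, b) with a, b > 1 the mode is (a−1)/(a+b−2) = 30.2/39.2 ≈ 0.770.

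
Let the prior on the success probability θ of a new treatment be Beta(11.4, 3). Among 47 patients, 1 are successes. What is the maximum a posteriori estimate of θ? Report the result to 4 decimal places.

Prior: Beta(11.4, 3).
Data: 1 success in 47 trials. The binomial likelihood contributes θ(1−θ)^46, so the posterior is Beta(11.4+1, 3+46) = Beta(12.4, 49).
For Beta(a, b) with a, b > 1 the mode is (a−1)/(a+b−2) = 11.4/59.4 ≈ 0.1919.

θ̂_MAP = 0.1919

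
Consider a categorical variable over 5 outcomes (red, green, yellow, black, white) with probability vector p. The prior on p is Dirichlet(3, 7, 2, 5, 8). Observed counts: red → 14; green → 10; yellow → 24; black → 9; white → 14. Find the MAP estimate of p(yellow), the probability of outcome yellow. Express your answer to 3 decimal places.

The posterior is Dirichlet(αᵢ + nᵢ) = Dirichlet(17, 17, 26, 14, 22).
For a Dirichlet(a₁,…,a_K) with all aᵢ > 1, the mode has j-th component (aⱼ − 1)/(Σaᵢ − K).
Here Σaᵢ = 96 and K = 5, so p(yellow) = (26 − 1)/(96 − 5) = 25/91 ≈ 0.275.

MAP estimate of p(yellow) = 0.275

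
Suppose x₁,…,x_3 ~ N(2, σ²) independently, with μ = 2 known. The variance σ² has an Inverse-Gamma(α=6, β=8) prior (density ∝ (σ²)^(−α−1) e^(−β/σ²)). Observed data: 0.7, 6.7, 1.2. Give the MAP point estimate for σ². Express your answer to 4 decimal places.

Sum of squared deviations about the known mean: SS = (0.7−2)² + (6.7−2)² + (1.2−2)² = 24.42.
The Normal likelihood contributes (σ²)^(−n/2) exp(−SS/(2σ²)), so the posterior is Inverse-Gamma(α + n/2, β + SS/2) = Inverse-Gamma(7.5, 20.21).
The mode of Inverse-Gamma(a, b) is b/(a+1) = 20.21/8.5 ≈ 2.3776.

σ̂²_MAP = 2.3776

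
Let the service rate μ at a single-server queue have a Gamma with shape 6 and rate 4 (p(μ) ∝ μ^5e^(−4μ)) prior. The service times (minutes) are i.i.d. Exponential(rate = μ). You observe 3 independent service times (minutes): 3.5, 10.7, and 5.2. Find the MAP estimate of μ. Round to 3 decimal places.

μ̂_MAP = 0.342

The Exponential(rate=μ) likelihood is ∝ μ^n e^(−μΣtᵢ). Here n = 3 and Σtᵢ = 3.5 + 10.7 + 5.2 = 19.4.
Posterior ∝ μ^5e^(−4μ) · μ^3e^(−19.4μ) = μ^8e^(−23.4μ), i.e. Gamma(9, 23.4).
Mode = (a−1)/b = 8/23.4 ≈ 0.342.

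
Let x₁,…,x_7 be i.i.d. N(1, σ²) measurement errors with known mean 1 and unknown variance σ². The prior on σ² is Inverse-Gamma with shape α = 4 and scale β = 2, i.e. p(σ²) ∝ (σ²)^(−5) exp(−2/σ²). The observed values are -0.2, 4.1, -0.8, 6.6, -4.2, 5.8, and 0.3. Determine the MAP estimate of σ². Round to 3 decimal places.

σ̂²_MAP = 5.895

Sum of squared deviations about the known mean: SS = (-0.2−1)² + (4.1−1)² + (-0.8−1)² + (6.6−1)² + (-4.2−1)² + (5.8−1)² + (0.3−1)² = 96.22.
The Normal likelihood contributes (σ²)^(−n/2) exp(−SS/(2σ²)), so the posterior is Inverse-Gamma(α + n/2, β + SS/2) = Inverse-Gamma(7.5, 50.11).
The mode of Inverse-Gamma(a, b) is b/(a+1) = 50.11/8.5 ≈ 5.895.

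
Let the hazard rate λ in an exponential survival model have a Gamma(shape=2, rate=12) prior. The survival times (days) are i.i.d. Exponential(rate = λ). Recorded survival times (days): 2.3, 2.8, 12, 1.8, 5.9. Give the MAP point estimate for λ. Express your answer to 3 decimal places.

λ̂_MAP = 0.163

The Exponential(rate=λ) likelihood is ∝ λ^n e^(−λΣtᵢ). Here n = 5 and Σtᵢ = 2.3 + 2.8 + 12 + 1.8 + 5.9 = 24.8.
Posterior ∝ λe^(−12λ) · λ^5e^(−24.8λ) = λ^6e^(−36.8λ), i.e. Gamma(7, 36.8).
Mode = (a−1)/b = 6/36.8 ≈ 0.163.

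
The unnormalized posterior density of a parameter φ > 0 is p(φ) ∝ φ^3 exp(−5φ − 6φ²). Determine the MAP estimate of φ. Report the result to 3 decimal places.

ℓ'(φ) = 3/φ − 5 − 12φ. Setting this to zero and multiplying by φ: 12φ² + 5φ − 3 = 0.
φ = (−5 + √(5² + 4·12·3)) / (2·12) = (−5 + √169) / 24 = (−5 + 13)/24 = 1/3.
ℓ''(φ) = −3/φ² − 12 < 0, confirming a maximum.

φ̂_MAP = 0.333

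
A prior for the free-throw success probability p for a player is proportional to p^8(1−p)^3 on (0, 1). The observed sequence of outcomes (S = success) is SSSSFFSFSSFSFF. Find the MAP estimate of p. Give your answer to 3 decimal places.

p̂_MAP = 0.640

The prior density ∝ p^8(1−p)^3 is the kernel of Beta(9, 4).
Data: 8 successes in 14 trials (from the sequence). The binomial likelihood contributes p^8(1−p)^6, so the posterior is Beta(9+8, 4+6) = Beta(17, 10).
For Beta(a, b) with a, b > 1 the mode is (a−1)/(a+b−2) = 16/25 ≈ 0.640.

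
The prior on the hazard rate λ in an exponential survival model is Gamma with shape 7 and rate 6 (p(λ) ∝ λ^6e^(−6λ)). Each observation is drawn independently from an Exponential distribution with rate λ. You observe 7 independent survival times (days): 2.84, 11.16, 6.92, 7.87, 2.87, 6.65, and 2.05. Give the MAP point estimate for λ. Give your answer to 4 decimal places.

λ̂_MAP = 0.2804

The Exponential(rate=λ) likelihood is ∝ λ^n e^(−λΣtᵢ). Here n = 7 and Σtᵢ = 2.84 + 11.16 + 6.92 + 7.87 + 2.87 + 6.65 + 2.05 = 40.36.
Posterior ∝ λ^6e^(−6λ) · λ^7e^(−40.36λ) = λ^13e^(−46.36λ), i.e. Gamma(14, 46.36).
Mode = (a−1)/b = 13/46.36 ≈ 0.2804.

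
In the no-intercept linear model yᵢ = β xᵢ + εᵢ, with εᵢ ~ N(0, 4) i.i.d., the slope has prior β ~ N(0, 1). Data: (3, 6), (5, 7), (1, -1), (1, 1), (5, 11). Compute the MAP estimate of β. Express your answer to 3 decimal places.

log p(β | y) = −Σ(yᵢ − βxᵢ)²/(2·4) − β²/(2·1) + const.
Setting the derivative to zero: Σxᵢ(yᵢ − βxᵢ)/4 − β/1 = 0, so β = Σxᵢyᵢ / (Σxᵢ² + σ²/τ²).
Σxᵢyᵢ = 3·6 + 5·7 + 1·(-1) + 1·1 + 5·11 = 108; Σxᵢ² = 61; σ²/τ² = 4.
β̂_MAP = 108 / (61 + 4) = 108/65 ≈ 1.662.

β̂_MAP = 1.662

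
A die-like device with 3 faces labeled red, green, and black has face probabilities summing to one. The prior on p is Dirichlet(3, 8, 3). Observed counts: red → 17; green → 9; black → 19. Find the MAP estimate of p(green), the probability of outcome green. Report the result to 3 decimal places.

The posterior is Dirichlet(αᵢ + nᵢ) = Dirichlet(20, 17, 22).
For a Dirichlet(a₁,…,a_K) with all aᵢ > 1, the mode has j-th component (aⱼ − 1)/(Σaᵢ − K).
Here Σaᵢ = 59 and K = 3, so p(green) = (17 − 1)/(59 − 3) = 16/56 ≈ 0.286.

MAP estimate of p(green) = 0.286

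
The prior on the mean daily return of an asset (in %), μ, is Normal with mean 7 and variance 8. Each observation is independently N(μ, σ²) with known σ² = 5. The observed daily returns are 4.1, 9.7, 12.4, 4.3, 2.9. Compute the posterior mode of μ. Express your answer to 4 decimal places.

μ̂_MAP = 6.7156

n = 5; x̄ = (4.1 + 9.7 + 12.4 + 4.3 + 2.9)/5 = 33.4/5 = 6.68.
For a Normal prior and Normal likelihood with known variance, the posterior is Normal; its mode equals its mean, the precision-weighted average.
Prior precision 1/σ₀² = 1/8 = 0.125; data precision n/σ² = 5/5 = 1.
μ̂ = (0.125·7 + 1·6.68) / (0.125 + 1) = 7.555/1.125 = 1511/225 ≈ 6.7156.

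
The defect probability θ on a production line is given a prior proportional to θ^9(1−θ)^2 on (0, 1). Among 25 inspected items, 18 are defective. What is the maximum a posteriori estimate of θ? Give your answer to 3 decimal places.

θ̂_MAP = 0.750

The prior density ∝ θ^9(1−θ)^2 is the kernel of Beta(10, 3).
Data: 18 successes in 25 trials. The binomial likelihood contributes θ^18(1−θ)^7, so the posterior is Beta(10+18, 3+7) = Beta(28, 10).
For Beta(a, b) with a, b > 1 the mode is (a−1)/(a+b−2) = 27/36 ≈ 0.750.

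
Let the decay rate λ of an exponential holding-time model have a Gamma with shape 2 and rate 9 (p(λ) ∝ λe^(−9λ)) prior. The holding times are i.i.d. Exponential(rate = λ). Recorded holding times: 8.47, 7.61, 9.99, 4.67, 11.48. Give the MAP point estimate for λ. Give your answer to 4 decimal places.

λ̂_MAP = 0.1171

The Exponential(rate=λ) likelihood is ∝ λ^n e^(−λΣtᵢ). Here n = 5 and Σtᵢ = 8.47 + 7.61 + 9.99 + 4.67 + 11.48 = 42.22.
Posterior ∝ λe^(−9λ) · λ^5e^(−42.22λ) = λ^6e^(−51.22λ), i.e. Gamma(7, 51.22).
Mode = (a−1)/b = 6/51.22 ≈ 0.1171.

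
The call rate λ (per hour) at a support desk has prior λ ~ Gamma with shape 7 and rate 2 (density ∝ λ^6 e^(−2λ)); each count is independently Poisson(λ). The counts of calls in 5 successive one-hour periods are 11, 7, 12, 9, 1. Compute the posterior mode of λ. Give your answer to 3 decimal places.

λ̂_MAP = 6.571

Σxᵢ = 11+7+12+9+1 = 40, with n = 5.
Posterior ∝ λ^6e^(−2λ) · λ^40e^(−5λ) = λ^46e^(−7λ), i.e. Gamma(shape=47, rate=7).
The mode of a Gamma(a, b) with a ≥ 1 (shape–rate) is (a−1)/b = 46/7 ≈ 6.571.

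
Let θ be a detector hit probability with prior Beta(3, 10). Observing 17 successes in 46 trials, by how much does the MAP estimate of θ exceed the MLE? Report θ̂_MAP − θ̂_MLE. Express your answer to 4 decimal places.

Posterior is Beta(20, 39); MAP = (20−1)/(59−2) = 19/57 ≈ 0.33333.
MLE ignores the prior: θ̂_MLE = k/n = 17/46 ≈ 0.36957.
Difference = 19/57 − 17/46 = -5/138 ≈ -0.0362.

MAP − MLE = -0.0362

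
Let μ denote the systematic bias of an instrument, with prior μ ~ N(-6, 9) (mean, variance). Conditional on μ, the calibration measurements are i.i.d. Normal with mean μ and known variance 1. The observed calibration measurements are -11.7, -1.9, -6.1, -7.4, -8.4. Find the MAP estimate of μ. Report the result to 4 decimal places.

μ̂_MAP = -7.0761

n = 5; x̄ = ((-11.7) + (-1.9) + (-6.1) + (-7.4) + (-8.4))/5 = -35.5/5 = -7.1.
For a Normal prior and Normal likelihood with known variance, the posterior is Normal; its mode equals its mean, the precision-weighted average.
Prior precision 1/σ₀² = 1/9; data precision n/σ² = 5/1 = 5.
μ̂ = ((1/9)·(-6) + 5·(-7.1)) / (1/9 + 5) = (-217/6)/(46/9) = -651/92 ≈ -7.0761.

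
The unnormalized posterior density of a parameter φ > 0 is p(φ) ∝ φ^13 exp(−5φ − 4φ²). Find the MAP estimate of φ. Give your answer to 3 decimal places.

ℓ'(φ) = 13/φ − 5 − 8φ. Setting this to zero and multiplying by φ: 8φ² + 5φ − 13 = 0.
φ = (−5 + √(5² + 4·8·13)) / (2·8) = (−5 + √441) / 16 = (−5 + 21)/16 = 1.
ℓ''(φ) = −13/φ² − 8 < 0, confirming a maximum.

φ̂_MAP = 1.000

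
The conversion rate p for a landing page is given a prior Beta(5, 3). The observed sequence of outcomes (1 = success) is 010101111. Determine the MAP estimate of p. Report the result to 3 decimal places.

Prior: Beta(5, 3).
Data: 6 successes in 9 trials (from the sequence). The binomial likelihood contributes p^6(1−p)^3, so the posterior is Beta(5+6, 3+3) = Beta(11, 6).
For Beta(a, b) with a, b > 1 the mode is (a−1)/(a+b−2) = 10/15 ≈ 0.667.

p̂_MAP = 0.667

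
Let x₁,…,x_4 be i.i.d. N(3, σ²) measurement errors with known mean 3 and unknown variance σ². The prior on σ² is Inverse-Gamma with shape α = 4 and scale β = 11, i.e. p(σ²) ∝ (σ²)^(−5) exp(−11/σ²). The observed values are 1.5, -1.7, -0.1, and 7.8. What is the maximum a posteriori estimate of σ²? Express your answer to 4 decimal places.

Sum of squared deviations about the known mean: SS = (1.5−3)² + (-1.7−3)² + (-0.1−3)² + (7.8−3)² = 56.99.
The Normal likelihood contributes (σ²)^(−n/2) exp(−SS/(2σ²)), so the posterior is Inverse-Gamma(α + n/2, β + SS/2) = Inverse-Gamma(6, 39.495).
The mode of Inverse-Gamma(a, b) is b/(a+1) = 39.495/7 ≈ 5.6421.

σ̂²_MAP = 5.6421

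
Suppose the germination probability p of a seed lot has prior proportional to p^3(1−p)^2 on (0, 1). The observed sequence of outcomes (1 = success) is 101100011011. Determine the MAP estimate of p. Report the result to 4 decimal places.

The prior density ∝ p^3(1−p)^2 is the kernel of Beta(4, 3).
Data: 7 successes in 12 trials (from the sequence). The binomial likelihood contributes p^7(1−p)^5, so the posterior is Beta(4+7, 3+5) = Beta(11, 8).
For Beta(a, b) with a, b > 1 the mode is (a−1)/(a+b−2) = 10/17 ≈ 0.5882.

p̂_MAP = 0.5882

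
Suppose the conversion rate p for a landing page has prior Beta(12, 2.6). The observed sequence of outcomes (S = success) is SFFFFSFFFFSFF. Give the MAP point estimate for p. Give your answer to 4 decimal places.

Prior: Beta(12, 2.6).
Data: 3 successes in 13 trials (from the sequence). The binomial likelihood contributes p^3(1−p)^10, so the posterior is Beta(12+3, 2.6+10) = Beta(15, 12.6).
For Beta(a, b) with a, b > 1 the mode is (a−1)/(a+b−2) = 14/25.6 ≈ 0.5469.

p̂_MAP = 0.5469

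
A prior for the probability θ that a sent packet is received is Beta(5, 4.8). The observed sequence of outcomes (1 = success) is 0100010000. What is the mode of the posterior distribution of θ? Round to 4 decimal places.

Prior: Beta(5, 4.8).
Data: 2 successes in 10 trials (from the sequence). The binomial likelihood contributes θ^2(1−θ)^8, so the posterior is Beta(5+2, 4.8+8) = Beta(7, 12.8).
For Beta(a, b) with a, b > 1 the mode is (a−1)/(a+b−2) = 6/17.8 ≈ 0.3371.

θ̂_MAP = 0.3371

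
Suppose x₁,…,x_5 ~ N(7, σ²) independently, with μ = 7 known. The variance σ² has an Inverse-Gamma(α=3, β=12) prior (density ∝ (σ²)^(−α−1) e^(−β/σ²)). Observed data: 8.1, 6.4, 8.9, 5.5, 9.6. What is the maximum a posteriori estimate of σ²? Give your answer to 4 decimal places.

Sum of squared deviations about the known mean: SS = (8.1−7)² + (6.4−7)² + (8.9−7)² + (5.5−7)² + (9.6−7)² = 14.19.
The Normal likelihood contributes (σ²)^(−n/2) exp(−SS/(2σ²)), so the posterior is Inverse-Gamma(α + n/2, β + SS/2) = Inverse-Gamma(5.5, 19.095).
The mode of Inverse-Gamma(a, b) is b/(a+1) = 19.095/6.5 ≈ 2.9377.

σ̂²_MAP = 2.9377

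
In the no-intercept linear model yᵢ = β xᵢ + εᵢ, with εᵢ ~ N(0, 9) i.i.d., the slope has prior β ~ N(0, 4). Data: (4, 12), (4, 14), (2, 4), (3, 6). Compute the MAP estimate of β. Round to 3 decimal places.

log p(β | y) = −Σ(yᵢ − βxᵢ)²/(2·9) − β²/(2·4) + const.
Setting the derivative to zero: Σxᵢ(yᵢ − βxᵢ)/9 − β/4 = 0, so β = Σxᵢyᵢ / (Σxᵢ² + σ²/τ²).
Σxᵢyᵢ = 4·12 + 4·14 + 2·4 + 3·6 = 130; Σxᵢ² = 45; σ²/τ² = 2.25.
β̂_MAP = 130 / (45 + 2.25) = 130/47.25 ≈ 2.751.

β̂_MAP = 2.751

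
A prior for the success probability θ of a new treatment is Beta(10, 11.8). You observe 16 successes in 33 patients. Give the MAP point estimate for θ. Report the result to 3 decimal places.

θ̂_MAP = 0.473

Prior: Beta(10, 11.8).
Data: 16 successes in 33 trials. The binomial likelihood contributes θ^16(1−θ)^17, so the posterior is Beta(10+16, 11.8+17) = Beta(26, 28.8).
For Beta(a, b) with a, b > 1 the mode is (a−1)/(a+b−2) = 25/52.8 ≈ 0.473.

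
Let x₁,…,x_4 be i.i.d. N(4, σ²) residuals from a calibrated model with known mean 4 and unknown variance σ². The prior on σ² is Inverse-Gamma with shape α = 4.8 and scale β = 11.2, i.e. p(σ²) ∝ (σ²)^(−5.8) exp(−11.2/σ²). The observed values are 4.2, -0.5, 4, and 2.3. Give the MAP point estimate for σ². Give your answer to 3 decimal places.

σ̂²_MAP = 2.922

Sum of squared deviations about the known mean: SS = (4.2−4)² + (-0.5−4)² + (4−4)² + (2.3−4)² = 23.18.
The Normal likelihood contributes (σ²)^(−n/2) exp(−SS/(2σ²)), so the posterior is Inverse-Gamma(α + n/2, β + SS/2) = Inverse-Gamma(6.8, 22.79).
The mode of Inverse-Gamma(a, b) is b/(a+1) = 22.79/7.8 ≈ 2.922.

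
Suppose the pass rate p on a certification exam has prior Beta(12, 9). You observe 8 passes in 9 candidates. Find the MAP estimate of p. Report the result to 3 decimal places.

Prior: Beta(12, 9).
Data: 8 successes in 9 trials. The binomial likelihood contributes p^8(1−p)^1, so the posterior is Beta(12+8, 9+1) = Beta(20, 10).
For Beta(a, b) with a, b > 1 the mode is (a−1)/(a+b−2) = 19/28 ≈ 0.679.

p̂_MAP = 0.679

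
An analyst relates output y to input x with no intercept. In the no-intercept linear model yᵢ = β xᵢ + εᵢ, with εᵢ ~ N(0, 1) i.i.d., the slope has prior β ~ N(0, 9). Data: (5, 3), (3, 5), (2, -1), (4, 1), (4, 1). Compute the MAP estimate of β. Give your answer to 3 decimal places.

log p(β | y) = −Σ(yᵢ − βxᵢ)²/(2·1) − β²/(2·9) + const.
Setting the derivative to zero: Σxᵢ(yᵢ − βxᵢ)/1 − β/9 = 0, so β = Σxᵢyᵢ / (Σxᵢ² + σ²/τ²).
Σxᵢyᵢ = 5·3 + 3·5 + 2·(-1) + 4·1 + 4·1 = 36; Σxᵢ² = 70; σ²/τ² = 1/9.
β̂_MAP = 36 / (70 + 1/9) = 36/(631/9) = 324/631 ≈ 0.513.

β̂_MAP = 0.513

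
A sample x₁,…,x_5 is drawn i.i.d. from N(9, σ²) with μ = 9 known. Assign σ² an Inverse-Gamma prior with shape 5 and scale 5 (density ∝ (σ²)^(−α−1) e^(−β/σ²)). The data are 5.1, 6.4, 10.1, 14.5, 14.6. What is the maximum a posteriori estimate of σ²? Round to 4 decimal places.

σ̂²_MAP = 5.5759

Sum of squared deviations about the known mean: SS = (5.1−9)² + (6.4−9)² + (10.1−9)² + (14.5−9)² + (14.6−9)² = 84.79.
The Normal likelihood contributes (σ²)^(−n/2) exp(−SS/(2σ²)), so the posterior is Inverse-Gamma(α + n/2, β + SS/2) = Inverse-Gamma(7.5, 47.395).
The mode of Inverse-Gamma(a, b) is b/(a+1) = 47.395/8.5 ≈ 5.5759.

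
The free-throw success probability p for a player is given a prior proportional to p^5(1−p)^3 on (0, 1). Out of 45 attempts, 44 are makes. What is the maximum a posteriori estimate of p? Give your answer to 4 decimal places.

p̂_MAP = 0.9245

The prior density ∝ p^5(1−p)^3 is the kernel of Beta(6, 4).
Data: 44 successes in 45 trials. The binomial likelihood contributes p^44(1−p)^1, so the posterior is Beta(6+44, 4+1) = Beta(50, 5).
For Beta(a, b) with a, b > 1 the mode is (a−1)/(a+b−2) = 49/53 ≈ 0.9245.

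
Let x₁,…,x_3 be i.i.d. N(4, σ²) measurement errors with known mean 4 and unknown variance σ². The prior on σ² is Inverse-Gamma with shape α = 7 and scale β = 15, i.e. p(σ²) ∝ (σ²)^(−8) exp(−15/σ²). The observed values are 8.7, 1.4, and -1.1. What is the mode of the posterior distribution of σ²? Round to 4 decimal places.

Sum of squared deviations about the known mean: SS = (8.7−4)² + (1.4−4)² + (-1.1−4)² = 54.86.
The Normal likelihood contributes (σ²)^(−n/2) exp(−SS/(2σ²)), so the posterior is Inverse-Gamma(α + n/2, β + SS/2) = Inverse-Gamma(8.5, 42.43).
The mode of Inverse-Gamma(a, b) is b/(a+1) = 42.43/9.5 ≈ 4.4663.

σ̂²_MAP = 4.4663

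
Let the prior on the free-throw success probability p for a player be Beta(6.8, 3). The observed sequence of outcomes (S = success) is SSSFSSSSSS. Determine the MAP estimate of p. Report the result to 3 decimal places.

Prior: Beta(6.8, 3).
Data: 9 successes in 10 trials (from the sequence). The binomial likelihood contributes p^9(1−p)^1, so the posterior is Beta(6.8+9, 3+1) = Beta(15.8, 4).
For Beta(a, b) with a, b > 1 the mode is (a−1)/(a+b−2) = 14.8/17.8 ≈ 0.831.

p̂_MAP = 0.831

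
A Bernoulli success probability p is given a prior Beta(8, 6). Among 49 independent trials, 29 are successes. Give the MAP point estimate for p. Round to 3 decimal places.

p̂_MAP = 0.590

Prior: Beta(8, 6).
Data: 29 successes in 49 trials. The binomial likelihood contributes p^29(1−p)^20, so the posterior is Beta(8+29, 6+20) = Beta(37, 26).
For Beta(a, b) with a, b > 1 the mode is (a−1)/(a+b−2) = 36/61 ≈ 0.590.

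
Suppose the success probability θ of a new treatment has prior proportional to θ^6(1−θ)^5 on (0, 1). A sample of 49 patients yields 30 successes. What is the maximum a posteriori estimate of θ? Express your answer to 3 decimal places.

θ̂_MAP = 0.600

The prior density ∝ θ^6(1−θ)^5 is the kernel of Beta(7, 6).
Data: 30 successes in 49 trials. The binomial likelihood contributes θ^30(1−θ)^19, so the posterior is Beta(7+30, 6+19) = Beta(37, 25).
For Beta(a, b) with a, b > 1 the mode is (a−1)/(a+b−2) = 36/60 ≈ 0.600.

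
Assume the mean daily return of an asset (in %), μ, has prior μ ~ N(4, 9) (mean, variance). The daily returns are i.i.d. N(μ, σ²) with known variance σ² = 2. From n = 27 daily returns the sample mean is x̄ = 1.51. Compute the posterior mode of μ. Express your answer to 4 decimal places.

n = 27, x̄ = 1.51.
For a Normal prior and Normal likelihood with known variance, the posterior is Normal; its mode equals its mean, the precision-weighted average.
Prior precision 1/σ₀² = 1/9; data precision n/σ² = 27/2 = 13.5.
μ̂ = ((1/9)·4 + 13.5·1.51) / (1/9 + 13.5) = (37493/1800)/(245/18) = 37493/24500 ≈ 1.5303.

μ̂_MAP = 1.5303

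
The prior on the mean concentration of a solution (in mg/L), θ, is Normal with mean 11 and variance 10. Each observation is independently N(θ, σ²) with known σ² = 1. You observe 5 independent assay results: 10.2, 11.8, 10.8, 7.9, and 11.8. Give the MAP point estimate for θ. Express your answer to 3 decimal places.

n = 5; x̄ = (10.2 + 11.8 + 10.8 + 7.9 + 11.8)/5 = 52.5/5 = 10.5.
For a Normal prior and Normal likelihood with known variance, the posterior is Normal; its mode equals its mean, the precision-weighted average.
Prior precision 1/σ₀² = 1/10 = 0.1; data precision n/σ² = 5/1 = 5.
θ̂ = (0.1·11 + 5·10.5) / (0.1 + 5) = 53.6/5.1 = 536/51 ≈ 10.510.

θ̂_MAP = 10.510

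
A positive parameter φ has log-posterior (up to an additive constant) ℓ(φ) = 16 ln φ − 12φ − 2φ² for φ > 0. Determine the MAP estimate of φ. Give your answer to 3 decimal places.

φ̂_MAP = 1.000

ℓ'(φ) = 16/φ − 12 − 4φ. Setting this to zero and multiplying by φ: 4φ² + 12φ − 16 = 0.
φ = (−12 + √(12² + 4·4·16)) / (2·4) = (−12 + √400) / 8 = (−12 + 20)/8 = 1.
ℓ''(φ) = −16/φ² − 4 < 0, confirming a maximum.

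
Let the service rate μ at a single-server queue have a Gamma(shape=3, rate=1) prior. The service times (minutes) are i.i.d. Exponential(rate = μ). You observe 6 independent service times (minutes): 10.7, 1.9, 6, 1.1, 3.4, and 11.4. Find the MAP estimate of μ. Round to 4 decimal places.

μ̂_MAP = 0.2254

The Exponential(rate=μ) likelihood is ∝ μ^n e^(−μΣtᵢ). Here n = 6 and Σtᵢ = 10.7 + 1.9 + 6 + 1.1 + 3.4 + 11.4 = 34.5.
Posterior ∝ μ^2e^(−1μ) · μ^6e^(−34.5μ) = μ^8e^(−35.5μ), i.e. Gamma(9, 35.5).
Mode = (a−1)/b = 8/35.5 ≈ 0.2254.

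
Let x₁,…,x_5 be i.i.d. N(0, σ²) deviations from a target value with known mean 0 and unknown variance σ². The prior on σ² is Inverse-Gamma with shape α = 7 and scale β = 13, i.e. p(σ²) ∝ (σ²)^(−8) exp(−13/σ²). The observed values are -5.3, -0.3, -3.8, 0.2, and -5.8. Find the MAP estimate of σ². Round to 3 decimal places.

σ̂²_MAP = 4.871

Sum of squared deviations about the known mean: SS = (-5.3−0)² + (-0.3−0)² + (-3.8−0)² + (0.2−0)² + (-5.8−0)² = 76.3.
The Normal likelihood contributes (σ²)^(−n/2) exp(−SS/(2σ²)), so the posterior is Inverse-Gamma(α + n/2, β + SS/2) = Inverse-Gamma(9.5, 51.15).
The mode of Inverse-Gamma(a, b) is b/(a+1) = 51.15/10.5 ≈ 4.871.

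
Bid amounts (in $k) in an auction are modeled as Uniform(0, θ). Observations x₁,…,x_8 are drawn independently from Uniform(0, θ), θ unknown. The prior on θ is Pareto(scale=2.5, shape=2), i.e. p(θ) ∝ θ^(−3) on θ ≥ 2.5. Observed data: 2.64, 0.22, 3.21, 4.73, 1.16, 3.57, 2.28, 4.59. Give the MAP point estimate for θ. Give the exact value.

The Uniform(0, θ) likelihood is θ^(−n) for θ ≥ max(xᵢ), zero otherwise. Here max(xᵢ) = 4.73.
Posterior ∝ θ^(−3) · θ^(−8) = θ^(−11) on θ ≥ max(2.5, 4.73) = 4.73.
This density is strictly decreasing in θ, so the posterior mode lies at the lower boundary of the support.

θ̂_MAP = 4.73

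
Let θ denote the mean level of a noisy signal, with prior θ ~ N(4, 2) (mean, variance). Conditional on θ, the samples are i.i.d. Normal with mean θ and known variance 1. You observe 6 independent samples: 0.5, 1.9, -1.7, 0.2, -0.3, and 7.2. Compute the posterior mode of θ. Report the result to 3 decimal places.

θ̂_MAP = 1.508

n = 6; x̄ = (0.5 + 1.9 + (-1.7) + 0.2 + (-0.3) + 7.2)/6 = 7.8/6 = 1.3.
For a Normal prior and Normal likelihood with known variance, the posterior is Normal; its mode equals its mean, the precision-weighted average.
Prior precision 1/σ₀² = 1/2 = 0.5; data precision n/σ² = 6/1 = 6.
θ̂ = (0.5·4 + 6·1.3) / (0.5 + 6) = 9.8/6.5 = 98/65 ≈ 1.508.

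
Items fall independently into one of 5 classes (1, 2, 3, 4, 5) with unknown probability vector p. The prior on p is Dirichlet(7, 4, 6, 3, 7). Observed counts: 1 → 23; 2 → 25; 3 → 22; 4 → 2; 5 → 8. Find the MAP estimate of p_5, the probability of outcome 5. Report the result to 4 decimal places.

The posterior is Dirichlet(αᵢ + nᵢ) = Dirichlet(30, 29, 28, 5, 15).
For a Dirichlet(a₁,…,a_K) with all aᵢ > 1, the mode has j-th component (aⱼ − 1)/(Σaᵢ − K).
Here Σaᵢ = 107 and K = 5, so p_5 = (15 − 1)/(107 − 5) = 14/102 ≈ 0.1373.

MAP estimate: 0.1373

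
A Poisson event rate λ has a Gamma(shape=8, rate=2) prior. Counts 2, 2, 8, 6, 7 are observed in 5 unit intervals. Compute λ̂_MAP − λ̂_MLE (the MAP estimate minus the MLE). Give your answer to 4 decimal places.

Σxᵢ = 25. Posterior is Gamma(33, 7); MAP = (33−1)/7 = 32/7 ≈ 4.57143.
MLE = x̄ = 25/5 ≈ 5.00000.
Difference = 32/7 − 25/5 = -3/7 ≈ -0.4286.

MAP − MLE = -0.4286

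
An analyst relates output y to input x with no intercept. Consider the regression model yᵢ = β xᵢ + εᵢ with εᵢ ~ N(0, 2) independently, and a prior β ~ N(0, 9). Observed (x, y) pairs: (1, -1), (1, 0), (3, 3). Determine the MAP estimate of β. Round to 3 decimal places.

β̂_MAP = 0.713

log p(β | y) = −Σ(yᵢ − βxᵢ)²/(2·2) − β²/(2·9) + const.
Setting the derivative to zero: Σxᵢ(yᵢ − βxᵢ)/2 − β/9 = 0, so β = Σxᵢyᵢ / (Σxᵢ² + σ²/τ²).
Σxᵢyᵢ = 1·(-1) + 1·0 + 3·3 = 8; Σxᵢ² = 11; σ²/τ² = 2/9.
β̂_MAP = 8 / (11 + 2/9) = 8/(101/9) = 72/101 ≈ 0.713.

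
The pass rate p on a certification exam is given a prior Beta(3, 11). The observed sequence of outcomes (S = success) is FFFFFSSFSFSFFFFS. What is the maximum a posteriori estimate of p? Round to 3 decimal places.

Prior: Beta(3, 11).
Data: 5 successes in 16 trials (from the sequence). The binomial likelihood contributes p^5(1−p)^11, so the posterior is Beta(3+5, 11+11) = Beta(8, 22).
For Beta(a, b) with a, b > 1 the mode is (a−1)/(a+b−2) = 7/28 ≈ 0.250.

p̂_MAP = 0.250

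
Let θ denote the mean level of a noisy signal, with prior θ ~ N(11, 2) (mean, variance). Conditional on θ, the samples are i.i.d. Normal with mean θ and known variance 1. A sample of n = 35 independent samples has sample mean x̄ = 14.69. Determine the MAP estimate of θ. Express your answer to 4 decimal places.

n = 35, x̄ = 14.69.
For a Normal prior and Normal likelihood with known variance, the posterior is Normal; its mode equals its mean, the precision-weighted average.
Prior precision 1/σ₀² = 1/2 = 0.5; data precision n/σ² = 35/1 = 35.
θ̂ = (0.5·11 + 35·14.69) / (0.5 + 35) = 519.65/35.5 = 10393/710 ≈ 14.6380.

θ̂_MAP = 14.6380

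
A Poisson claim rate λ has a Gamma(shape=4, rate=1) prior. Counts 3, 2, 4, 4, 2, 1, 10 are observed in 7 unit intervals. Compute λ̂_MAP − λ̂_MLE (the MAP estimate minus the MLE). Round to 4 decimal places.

MAP − MLE = -0.0893

Σxᵢ = 26. Posterior is Gamma(30, 8); MAP = (30−1)/8 = 29/8 ≈ 3.62500.
MLE = x̄ = 26/7 ≈ 3.71429.
Difference = 29/8 − 26/7 = -5/56 ≈ -0.0893.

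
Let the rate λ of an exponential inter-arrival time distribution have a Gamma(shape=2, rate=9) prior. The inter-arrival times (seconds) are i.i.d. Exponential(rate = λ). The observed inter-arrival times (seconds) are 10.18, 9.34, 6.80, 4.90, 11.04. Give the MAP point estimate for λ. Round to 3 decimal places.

The Exponential(rate=λ) likelihood is ∝ λ^n e^(−λΣtᵢ). Here n = 5 and Σtᵢ = 10.18 + 9.34 + 6.80 + 4.90 + 11.04 = 42.26.
Posterior ∝ λe^(−9λ) · λ^5e^(−42.26λ) = λ^6e^(−51.26λ), i.e. Gamma(7, 51.26).
Mode = (a−1)/b = 6/51.26 ≈ 0.117.

λ̂_MAP = 0.117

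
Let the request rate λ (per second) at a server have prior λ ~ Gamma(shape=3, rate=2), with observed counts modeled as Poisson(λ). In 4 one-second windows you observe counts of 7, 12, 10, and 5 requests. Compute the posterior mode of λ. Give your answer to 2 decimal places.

Σxᵢ = 7+12+10+5 = 34, with n = 4.
Posterior ∝ λ^2e^(−2λ) · λ^34e^(−4λ) = λ^36e^(−6λ), i.e. Gamma(shape=37, rate=6).
The mode of a Gamma(a, b) with a ≥ 1 (shape–rate) is (a−1)/b = 36/6 ≈ 6.00.

λ̂_MAP = 6.00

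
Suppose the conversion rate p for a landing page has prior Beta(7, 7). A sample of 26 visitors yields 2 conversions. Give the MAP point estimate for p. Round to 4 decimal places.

p̂_MAP = 0.2105

Prior: Beta(7, 7).
Data: 2 successes in 26 trials. The binomial likelihood contributes p^2(1−p)^24, so the posterior is Beta(7+2, 7+24) = Beta(9, 31).
For Beta(a, b) with a, b > 1 the mode is (a−1)/(a+b−2) = 8/38 ≈ 0.2105.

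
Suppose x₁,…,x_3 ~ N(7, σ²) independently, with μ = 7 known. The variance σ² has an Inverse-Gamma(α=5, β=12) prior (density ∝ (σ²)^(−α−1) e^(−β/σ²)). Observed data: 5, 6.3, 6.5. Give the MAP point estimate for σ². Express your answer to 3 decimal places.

σ̂²_MAP = 1.916

Sum of squared deviations about the known mean: SS = (5−7)² + (6.3−7)² + (6.5−7)² = 4.74.
The Normal likelihood contributes (σ²)^(−n/2) exp(−SS/(2σ²)), so the posterior is Inverse-Gamma(α + n/2, β + SS/2) = Inverse-Gamma(6.5, 14.37).
The mode of Inverse-Gamma(a, b) is b/(a+1) = 14.37/7.5 ≈ 1.916.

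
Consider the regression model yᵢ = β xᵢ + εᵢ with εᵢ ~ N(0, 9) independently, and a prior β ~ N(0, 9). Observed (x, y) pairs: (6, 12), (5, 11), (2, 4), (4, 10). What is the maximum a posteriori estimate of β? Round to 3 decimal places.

β̂_MAP = 2.134

log p(β | y) = −Σ(yᵢ − βxᵢ)²/(2·9) − β²/(2·9) + const.
Setting the derivative to zero: Σxᵢ(yᵢ − βxᵢ)/9 − β/9 = 0, so β = Σxᵢyᵢ / (Σxᵢ² + σ²/τ²).
Σxᵢyᵢ = 6·12 + 5·11 + 2·4 + 4·10 = 175; Σxᵢ² = 81; σ²/τ² = 1.
β̂_MAP = 175 / (81 + 1) = 175/82 ≈ 2.134.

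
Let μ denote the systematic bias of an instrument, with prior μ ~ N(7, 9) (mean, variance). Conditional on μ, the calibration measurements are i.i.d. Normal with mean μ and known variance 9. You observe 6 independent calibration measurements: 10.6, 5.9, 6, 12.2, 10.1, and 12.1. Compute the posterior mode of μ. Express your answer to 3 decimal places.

μ̂_MAP = 9.129

n = 6; x̄ = (10.6 + 5.9 + 6 + 12.2 + 10.1 + 12.1)/6 = 56.9/6 = 569/60 ≈ 9.4833.
For a Normal prior and Normal likelihood with known variance, the posterior is Normal; its mode equals its mean, the precision-weighted average.
Prior precision 1/σ₀² = 1/9; data precision n/σ² = 6/9 = 2/3.
μ̂ = ((1/9)·7 + (2/3)·(569/60)) / (1/9 + 2/3) = 7.1/(7/9) = 639/70 ≈ 9.129.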